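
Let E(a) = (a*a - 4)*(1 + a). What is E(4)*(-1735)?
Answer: -104100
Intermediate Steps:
E(a) = (1 + a)*(-4 + a²) (E(a) = (a² - 4)*(1 + a) = (-4 + a²)*(1 + a) = (1 + a)*(-4 + a²))
E(4)*(-1735) = (-4 + 4² + 4³ - 4*4)*(-1735) = (-4 + 16 + 64 - 16)*(-1735) = 60*(-1735) = -104100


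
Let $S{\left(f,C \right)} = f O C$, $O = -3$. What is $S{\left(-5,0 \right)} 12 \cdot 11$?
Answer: $0$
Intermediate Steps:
$S{\left(f,C \right)} = - 3 C f$ ($S{\left(f,C \right)} = f \left(-3\right) C = - 3 f C = - 3 C f$)
$S{\left(-5,0 \right)} 12 \cdot 11 = \left(-3\right) 0 \left(-5\right) 12 \cdot 11 = 0 \cdot 12 \cdot 11 = 0 \cdot 11 = 0$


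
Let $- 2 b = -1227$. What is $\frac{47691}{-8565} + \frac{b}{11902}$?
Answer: $- \frac{374909103}{67960420} \approx -5.5166$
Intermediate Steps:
$b = \frac{1227}{2}$ ($b = \left(- \frac{1}{2}\right) \left(-1227\right) = \frac{1227}{2} \approx 613.5$)
$\frac{47691}{-8565} + \frac{b}{11902} = \frac{47691}{-8565} + \frac{1227}{2 \cdot 11902} = 47691 \left(- \frac{1}{8565}\right) + \frac{1227}{2} \cdot \frac{1}{11902} = - \frac{15897}{2855} + \frac{1227}{23804} = - \frac{374909103}{67960420}$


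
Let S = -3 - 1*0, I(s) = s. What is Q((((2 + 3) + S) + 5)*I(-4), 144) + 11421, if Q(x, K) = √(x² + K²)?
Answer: 11421 + 4*√1345 ≈ 11568.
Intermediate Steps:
S = -3 (S = -3 + 0 = -3)
Q(x, K) = √(K² + x²)
Q((((2 + 3) + S) + 5)*I(-4), 144) + 11421 = √(144² + ((((2 + 3) - 3) + 5)*(-4))²) + 11421 = √(20736 + (((5 - 3) + 5)*(-4))²) + 11421 = √(20736 + ((2 + 5)*(-4))²) + 11421 = √(20736 + (7*(-4))²) + 11421 = √(20736 + (-28)²) + 11421 = √(20736 + 784) + 11421 = √21520 + 11421 = 4*√1345 + 11421 = 11421 + 4*√1345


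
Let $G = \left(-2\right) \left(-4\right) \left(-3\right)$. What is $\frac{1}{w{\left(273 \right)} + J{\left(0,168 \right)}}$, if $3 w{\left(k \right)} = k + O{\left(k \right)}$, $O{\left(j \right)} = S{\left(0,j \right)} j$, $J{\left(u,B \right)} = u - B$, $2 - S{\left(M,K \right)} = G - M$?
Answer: $\frac{1}{2289} \approx 0.00043687$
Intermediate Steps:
$G = -24$ ($G = 8 \left(-3\right) = -24$)
$S{\left(M,K \right)} = 26 + M$ ($S{\left(M,K \right)} = 2 - \left(-24 - M\right) = 2 + \left(24 + M\right) = 26 + M$)
$O{\left(j \right)} = 26 j$ ($O{\left(j \right)} = \left(26 + 0\right) j = 26 j$)
$w{\left(k \right)} = 9 k$ ($w{\left(k \right)} = \frac{k + 26 k}{3} = \frac{27 k}{3} = 9 k$)
$\frac{1}{w{\left(273 \right)} + J{\left(0,168 \right)}} = \frac{1}{9 \cdot 273 + \left(0 - 168\right)} = \frac{1}{2457 + \left(0 - 168\right)} = \frac{1}{2457 - 168} = \frac{1}{2289}$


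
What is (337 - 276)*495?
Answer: 30195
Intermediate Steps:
(337 - 276)*495 = 61*495 = 30195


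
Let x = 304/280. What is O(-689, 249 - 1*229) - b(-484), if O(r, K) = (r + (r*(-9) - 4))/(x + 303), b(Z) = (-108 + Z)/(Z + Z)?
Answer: 22538798/1287803 ≈ 17.502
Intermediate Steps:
b(Z) = (-108 + Z)/(2*Z) (b(Z) = (-108 + Z)/((2*Z)) = (-108 + Z)*(1/(2*Z)) = (-108 + Z)/(2*Z))
x = 38/35 (x = 304*(1/280) = 38/35 ≈ 1.0857)
O(r, K) = -140/10643 - 280*r/10643 (O(r, K) = (r + (r*(-9) - 4))/(38/35 + 303) = (r + (-9*r - 4))/(10643/35) = (r + (-4 - 9*r))*(35/10643) = (-4 - 8*r)*(35/10643) = -140/10643 - 280*r/10643)
O(-689, 249 - 1*229) - b(-484) = (-140/10643 - 280/10643*(-689)) - (-108 - 484)/(2*(-484)) = (-140/10643 + 192920/10643) - (-1)*(-592)/(2*484) = 192780/10643 - 1*74/121 = 192780/10643 - 74/121 = 22538798/1287803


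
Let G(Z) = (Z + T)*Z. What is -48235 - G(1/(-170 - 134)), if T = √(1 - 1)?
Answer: -4457685761/92416 ≈ -48235.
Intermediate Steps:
T = 0 (T = √0 = 0)
G(Z) = Z² (G(Z) = (Z + 0)*Z = Z*Z = Z²)
-48235 - G(1/(-170 - 134)) = -48235 - (1/(-170 - 134))² = -48235 - (1/(-304))² = -48235 - (-1/304)² = -48235 - 1*1/92416 = -48235 - 1/92416 = -4457685761/92416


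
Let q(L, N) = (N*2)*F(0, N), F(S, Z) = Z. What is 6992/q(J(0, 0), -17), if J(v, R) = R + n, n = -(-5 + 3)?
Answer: 3496/289 ≈ 12.097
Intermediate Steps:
n = 2 (n = -1*(-2) = 2)
J(v, R) = 2 + R (J(v, R) = R + 2 = 2 + R)
q(L, N) = 2*N**2 (q(L, N) = (N*2)*N = (2*N)*N = 2*N**2)
6992/q(J(0, 0), -17) = 6992/((2*(-17)**2)) = 6992/((2*289)) = 6992/578 = 6992*(1/578) = 3496/289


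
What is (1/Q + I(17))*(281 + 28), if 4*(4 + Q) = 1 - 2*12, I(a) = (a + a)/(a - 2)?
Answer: 43466/65 ≈ 668.71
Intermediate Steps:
I(a) = 2*a/(-2 + a) (I(a) = (2*a)/(-2 + a) = 2*a/(-2 + a))
Q = -39/4 (Q = -4 + (1 - 2*12)/4 = -4 + (1 - 24)/4 = -4 + (1/4)*(-23) = -4 - 23/4 = -39/4 ≈ -9.7500)
(1/Q + I(17))*(281 + 28) = (1/(-39/4) + 2*17/(-2 + 17))*(281 + 28) = (-4/39 + 2*17/15)*309 = (-4/39 + 2*17*(1/15))*309 = (-4/39 + 34/15)*309 = (422/195)*309 = 43466/65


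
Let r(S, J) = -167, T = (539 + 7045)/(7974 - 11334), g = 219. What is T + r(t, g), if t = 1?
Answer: -5924/35 ≈ -169.26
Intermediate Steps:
T = -79/35 (T = 7584/(-3360) = 7584*(-1/3360) = -79/35 ≈ -2.2571)
T + r(t, g) = -79/35 - 167 = -5924/35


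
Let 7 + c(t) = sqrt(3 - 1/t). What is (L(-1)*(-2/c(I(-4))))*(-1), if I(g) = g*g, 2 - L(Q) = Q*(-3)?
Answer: 224/737 + 8*sqrt(47)/737 ≈ 0.37835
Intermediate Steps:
L(Q) = 2 + 3*Q (L(Q) = 2 - Q*(-3) = 2 - (-3)*Q = 2 + 3*Q)
I(g) = g**2
c(t) = -7 + sqrt(3 - 1/t)
(L(-1)*(-2/c(I(-4))))*(-1) = ((2 + 3*(-1))*(-2/(-7 + sqrt(3 - 1/((-4)**2)))))*(-1) = ((2 - 3)*(-2/(-7 + sqrt(3 - 1/16))))*(-1) = -(-2)/(-7 + sqrt(3 - 1*1/16))*(-1) = -(-2)/(-7 + sqrt(3 - 1/16))*(-1) = -(-2)/(-7 + sqrt(47/16))*(-1) = -(-2)/(-7 + sqrt(47)/4)*(-1) = (2/(-7 + sqrt(47)/4))*(-1) = -2/(-7 + sqrt(47)/4)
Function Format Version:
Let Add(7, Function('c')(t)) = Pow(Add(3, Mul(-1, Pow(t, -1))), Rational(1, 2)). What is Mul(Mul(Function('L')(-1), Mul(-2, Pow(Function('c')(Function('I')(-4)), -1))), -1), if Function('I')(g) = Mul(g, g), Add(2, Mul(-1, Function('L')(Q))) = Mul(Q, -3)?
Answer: Add(Rational(224, 737), Mul(Rational(8, 737), Pow(47, Rational(1, 2)))) ≈ 0.37835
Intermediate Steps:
Function('L')(Q) = Add(2, Mul(3, Q)) (Function('L')(Q) = Add(2, Mul(-1, Mul(Q, -3))) = Add(2, Mul(-1, Mul(-3, Q))) = Add(2, Mul(3, Q)))
Function('I')(g) = Pow(g, 2)
Function('c')(t) = Add(-7, Pow(Add(3, Mul(-1, Pow(t, -1))), Rational(1, 2)))
Mul(Mul(Function('L')(-1), Mul(-2, Pow(Function('c')(Function('I')(-4)), -1))), -1) = Mul(Mul(Add(2, Mul(3, -1)), Mul(-2, Pow(Add(-7, Pow(Add(3, Mul(-1, Pow(Pow(-4, 2), -1))), Rational(1, 2))), -1))), -1) = Mul(Mul(Add(2, -3), Mul(-2, Pow(Add(-7, Pow(Add(3, Mul(-1, Pow(16, -1))), Rational(1, 2))), -1))), -1) = Mul(Mul(-1, Mul(-2, Pow(Add(-7, Pow(Add(3, Mul(-1, Rational(1, 16))), Rational(1, 2))), -1))), -1) = Mul(Mul(-1, Mul(-2, Pow(Add(-7, Pow(Add(3, Rational(-1, 16)), Rational(1, 2))), -1))), -1) = Mul(Mul(-1, Mul(-2, Pow(Add(-7, Pow(Rational(47, 16), Rational(1, 2))), -1))), -1) = Mul(Mul(-1, Mul(-2, Pow(Add(-7, Mul(Rational(1, 4), Pow(47, Rational(1, 2)))), -1))), -1) = Mul(Mul(2, Pow(Add(-7, Mul(Rational(1, 4), Pow(47, Rational(1, 2)))), -1)), -1) = Mul(-2, Pow(Add(-7, Mul(Rational(1, 4), Pow(47, Rational(1, 2)))), -1))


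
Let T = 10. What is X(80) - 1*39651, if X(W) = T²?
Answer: -39551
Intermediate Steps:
X(W) = 100 (X(W) = 10² = 100)
X(80) - 1*39651 = 100 - 1*39651 = 100 - 39651 = -39551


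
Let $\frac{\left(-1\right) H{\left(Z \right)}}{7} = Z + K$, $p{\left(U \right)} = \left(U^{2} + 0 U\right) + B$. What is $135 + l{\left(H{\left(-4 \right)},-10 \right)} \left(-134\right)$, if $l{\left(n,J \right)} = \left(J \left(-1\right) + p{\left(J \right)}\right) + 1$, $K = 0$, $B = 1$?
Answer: $-14873$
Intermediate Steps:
$p{\left(U \right)} = 1 + U^{2}$ ($p{\left(U \right)} = \left(U^{2} + 0 U\right) + 1 = \left(U^{2} + 0\right) + 1 = U^{2} + 1 = 1 + U^{2}$)
$H{\left(Z \right)} = - 7 Z$ ($H{\left(Z \right)} = - 7 \left(Z + 0\right) = - 7 Z$)
$l{\left(n,J \right)} = 2 + J^{2} - J$ ($l{\left(n,J \right)} = \left(J \left(-1\right) + \left(1 + J^{2}\right)\right) + 1 = \left(- J + \left(1 + J^{2}\right)\right) + 1 = \left(1 + J^{2} - J\right) + 1 = 2 + J^{2} - J$)
$135 + l{\left(H{\left(-4 \right)},-10 \right)} \left(-134\right) = 135 + \left(2 + \left(-10\right)^{2} - -10\right) \left(-134\right) = 135 + \left(2 + 100 + 10\right) \left(-134\right) = 135 + 112 \left(-134\right) = 135 - 15008 = -14873$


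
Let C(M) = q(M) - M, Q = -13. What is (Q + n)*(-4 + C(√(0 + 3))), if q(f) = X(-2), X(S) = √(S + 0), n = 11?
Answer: 8 + 2*√3 - 2*I*√2 ≈ 11.464 - 2.8284*I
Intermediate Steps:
X(S) = √S
q(f) = I*√2 (q(f) = √(-2) = I*√2)
C(M) = -M + I*√2 (C(M) = I*√2 - M = -M + I*√2)
(Q + n)*(-4 + C(√(0 + 3))) = (-13 + 11)*(-4 + (-√(0 + 3) + I*√2)) = -2*(-4 + (-√3 + I*√2)) = -2*(-4 - √3 + I*√2) = 8 + 2*√3 - 2*I*√2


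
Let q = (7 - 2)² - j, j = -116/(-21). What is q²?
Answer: 167281/441 ≈ 379.32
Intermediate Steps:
j = 116/21 (j = -116*(-1/21) = 116/21 ≈ 5.5238)
q = 409/21 (q = (7 - 2)² - 1*116/21 = 5² - 116/21 = 25 - 116/21 = 409/21 ≈ 19.476)
q² = (409/21)² = 167281/441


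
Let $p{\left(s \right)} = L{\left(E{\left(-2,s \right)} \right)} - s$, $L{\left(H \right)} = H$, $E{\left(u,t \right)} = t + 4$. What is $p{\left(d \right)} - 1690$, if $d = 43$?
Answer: $-1686$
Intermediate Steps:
$E{\left(u,t \right)} = 4 + t$
$p{\left(s \right)} = 4$ ($p{\left(s \right)} = \left(4 + s\right) - s = 4$)
$p{\left(d \right)} - 1690 = 4 - 1690 = -1686$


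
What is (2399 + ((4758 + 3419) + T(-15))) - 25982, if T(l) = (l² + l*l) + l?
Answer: -14971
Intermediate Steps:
T(l) = l + 2*l² (T(l) = (l² + l²) + l = 2*l² + l = l + 2*l²)
(2399 + ((4758 + 3419) + T(-15))) - 25982 = (2399 + ((4758 + 3419) - 15*(1 + 2*(-15)))) - 25982 = (2399 + (8177 - 15*(1 - 30))) - 25982 = (2399 + (8177 - 15*(-29))) - 25982 = (2399 + (8177 + 435)) - 25982 = (2399 + 8612) - 25982 = 11011 - 25982 = -14971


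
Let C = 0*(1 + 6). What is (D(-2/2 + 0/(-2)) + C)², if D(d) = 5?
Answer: 25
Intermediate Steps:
C = 0 (C = 0*7 = 0)
(D(-2/2 + 0/(-2)) + C)² = (5 + 0)² = 5² = 25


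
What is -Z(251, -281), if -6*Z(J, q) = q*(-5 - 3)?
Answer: 1124/3 ≈ 374.67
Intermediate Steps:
Z(J, q) = 4*q/3 (Z(J, q) = -q*(-5 - 3)/6 = -q*(-8)/6 = -(-4)*q/3 = 4*q/3)
-Z(251, -281) = -4*(-281)/3 = -1*(-1124/3) = 1124/3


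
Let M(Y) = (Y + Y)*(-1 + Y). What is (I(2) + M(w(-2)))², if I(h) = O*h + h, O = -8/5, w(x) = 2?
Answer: 196/25 ≈ 7.8400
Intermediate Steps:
O = -8/5 (O = -8*⅕ = -8/5 ≈ -1.6000)
M(Y) = 2*Y*(-1 + Y) (M(Y) = (2*Y)*(-1 + Y) = 2*Y*(-1 + Y))
I(h) = -3*h/5 (I(h) = -8*h/5 + h = -3*h/5)
(I(2) + M(w(-2)))² = (-⅗*2 + 2*2*(-1 + 2))² = (-6/5 + 2*2*1)² = (-6/5 + 4)² = (14/5)² = 196/25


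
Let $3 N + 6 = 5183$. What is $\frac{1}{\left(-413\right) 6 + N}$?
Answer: $- \frac{3}{2257} \approx -0.0013292$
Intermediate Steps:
$N = \frac{5177}{3}$ ($N = -2 + \frac{1}{3} \cdot 5183 = -2 + \frac{5183}{3} = \frac{5177}{3} \approx 1725.7$)
$\frac{1}{\left(-413\right) 6 + N} = \frac{1}{\left(-413\right) 6 + \frac{5177}{3}} = \frac{1}{-2478 + \frac{5177}{3}} = \frac{1}{- \frac{2257}{3}} = - \frac{3}{2257}$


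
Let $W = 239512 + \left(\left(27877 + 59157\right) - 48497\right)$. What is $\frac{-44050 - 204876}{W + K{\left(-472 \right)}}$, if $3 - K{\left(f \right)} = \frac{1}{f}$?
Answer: $- \frac{117493072}{131240545} \approx -0.89525$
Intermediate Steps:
$K{\left(f \right)} = 3 - \frac{1}{f}$
$W = 278049$ ($W = 239512 + \left(87034 - 48497\right) = 239512 + 38537 = 278049$)
$\frac{-44050 - 204876}{W + K{\left(-472 \right)}} = \frac{-44050 - 204876}{278049 + \left(3 - \frac{1}{-472}\right)} = - \frac{248926}{278049 + \left(3 - - \frac{1}{472}\right)} = - \frac{248926}{278049 + \left(3 + \frac{1}{472}\right)} = - \frac{248926}{278049 + \frac{1417}{472}} = - \frac{248926}{\frac{131240545}{472}} = \left(-248926\right) \frac{472}{131240545} = - \frac{117493072}{131240545}$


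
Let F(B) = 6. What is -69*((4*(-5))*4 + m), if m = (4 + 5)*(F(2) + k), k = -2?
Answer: 3036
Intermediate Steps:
m = 36 (m = (4 + 5)*(6 - 2) = 9*4 = 36)
-69*((4*(-5))*4 + m) = -69*((4*(-5))*4 + 36) = -69*(-20*4 + 36) = -69*(-80 + 36) = -69*(-44) = 3036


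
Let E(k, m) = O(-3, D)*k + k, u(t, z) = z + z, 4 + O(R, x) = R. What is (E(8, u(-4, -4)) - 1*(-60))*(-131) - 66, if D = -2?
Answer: -1638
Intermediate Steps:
O(R, x) = -4 + R
u(t, z) = 2*z
E(k, m) = -6*k (E(k, m) = (-4 - 3)*k + k = -7*k + k = -6*k)
(E(8, u(-4, -4)) - 1*(-60))*(-131) - 66 = (-6*8 - 1*(-60))*(-131) - 66 = (-48 + 60)*(-131) - 66 = 12*(-131) - 66 = -1572 - 66 = -1638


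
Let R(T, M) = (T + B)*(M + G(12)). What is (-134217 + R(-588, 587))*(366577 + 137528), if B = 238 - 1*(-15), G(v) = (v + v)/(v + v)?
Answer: -166958063685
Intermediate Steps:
G(v) = 1 (G(v) = (2*v)/((2*v)) = (2*v)*(1/(2*v)) = 1)
B = 253 (B = 238 + 15 = 253)
R(T, M) = (1 + M)*(253 + T) (R(T, M) = (T + 253)*(M + 1) = (253 + T)*(1 + M) = (1 + M)*(253 + T))
(-134217 + R(-588, 587))*(366577 + 137528) = (-134217 + (253 - 588 + 253*587 + 587*(-588)))*(366577 + 137528) = (-134217 + (253 - 588 + 148511 - 345156))*504105 = (-134217 - 196980)*504105 = -331197*504105 = -166958063685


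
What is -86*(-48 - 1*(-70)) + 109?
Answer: -1783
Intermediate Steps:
-86*(-48 - 1*(-70)) + 109 = -86*(-48 + 70) + 109 = -86*22 + 109 = -1892 + 109 = -1783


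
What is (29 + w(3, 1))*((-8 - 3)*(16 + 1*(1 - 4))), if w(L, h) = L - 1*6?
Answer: -3718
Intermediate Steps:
w(L, h) = -6 + L (w(L, h) = L - 6 = -6 + L)
(29 + w(3, 1))*((-8 - 3)*(16 + 1*(1 - 4))) = (29 + (-6 + 3))*((-8 - 3)*(16 + 1*(1 - 4))) = (29 - 3)*(-11*(16 + 1*(-3))) = 26*(-11*(16 - 3)) = 26*(-11*13) = 26*(-143) = -3718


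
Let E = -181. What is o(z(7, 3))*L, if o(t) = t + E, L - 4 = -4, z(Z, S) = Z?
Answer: 0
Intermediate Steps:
L = 0 (L = 4 - 4 = 0)
o(t) = -181 + t (o(t) = t - 181 = -181 + t)
o(z(7, 3))*L = (-181 + 7)*0 = -174*0 = 0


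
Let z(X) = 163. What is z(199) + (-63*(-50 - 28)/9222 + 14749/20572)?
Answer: 5193441413/31619164 ≈ 164.25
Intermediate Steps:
z(199) + (-63*(-50 - 28)/9222 + 14749/20572) = 163 + (-63*(-50 - 28)/9222 + 14749/20572) = 163 + (-63*(-78)*(1/9222) + 14749*(1/20572)) = 163 + (4914*(1/9222) + 14749/20572) = 163 + (819/1537 + 14749/20572) = 163 + 39517681/31619164 = 5193441413/31619164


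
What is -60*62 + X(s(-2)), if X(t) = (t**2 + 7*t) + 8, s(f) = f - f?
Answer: -3712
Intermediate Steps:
s(f) = 0
X(t) = 8 + t**2 + 7*t
-60*62 + X(s(-2)) = -60*62 + (8 + 0**2 + 7*0) = -3720 + (8 + 0 + 0) = -3720 + 8 = -3712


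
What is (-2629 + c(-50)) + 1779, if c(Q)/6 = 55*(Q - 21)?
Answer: -24280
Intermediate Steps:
c(Q) = -6930 + 330*Q (c(Q) = 6*(55*(Q - 21)) = 6*(55*(-21 + Q)) = 6*(-1155 + 55*Q) = -6930 + 330*Q)
(-2629 + c(-50)) + 1779 = (-2629 + (-6930 + 330*(-50))) + 1779 = (-2629 + (-6930 - 16500)) + 1779 = (-2629 - 23430) + 1779 = -26059 + 1779 = -24280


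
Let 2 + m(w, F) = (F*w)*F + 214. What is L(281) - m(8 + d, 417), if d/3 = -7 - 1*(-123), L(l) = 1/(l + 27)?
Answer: -19066646367/308 ≈ -6.1905e+7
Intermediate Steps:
L(l) = 1/(27 + l)
d = 348 (d = 3*(-7 - 1*(-123)) = 3*(-7 + 123) = 3*116 = 348)
m(w, F) = 212 + w*F² (m(w, F) = -2 + ((F*w)*F + 214) = -2 + (w*F² + 214) = -2 + (214 + w*F²) = 212 + w*F²)
L(281) - m(8 + d, 417) = 1/(27 + 281) - (212 + (8 + 348)*417²) = 1/308 - (212 + 356*173889) = 1/308 - (212 + 61904484) = 1/308 - 1*61904696 = 1/308 - 61904696 = -19066646367/308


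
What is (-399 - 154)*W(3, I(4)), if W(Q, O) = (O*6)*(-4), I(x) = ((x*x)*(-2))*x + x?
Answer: -1645728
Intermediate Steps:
I(x) = x - 2*x³ (I(x) = (x²*(-2))*x + x = (-2*x²)*x + x = -2*x³ + x = x - 2*x³)
W(Q, O) = -24*O (W(Q, O) = (6*O)*(-4) = -24*O)
(-399 - 154)*W(3, I(4)) = (-399 - 154)*(-24*(4 - 2*4³)) = -(-13272)*(4 - 2*64) = -(-13272)*(4 - 128) = -(-13272)*(-124) = -553*2976 = -1645728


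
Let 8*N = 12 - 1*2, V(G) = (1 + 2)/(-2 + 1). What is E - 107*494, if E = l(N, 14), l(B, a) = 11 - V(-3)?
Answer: -52844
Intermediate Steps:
V(G) = -3 (V(G) = 3/(-1) = 3*(-1) = -3)
N = 5/4 (N = (12 - 1*2)/8 = (12 - 2)/8 = (1/8)*10 = 5/4 ≈ 1.2500)
l(B, a) = 14 (l(B, a) = 11 - 1*(-3) = 11 + 3 = 14)
E = 14
E - 107*494 = 14 - 107*494 = 14 - 52858 = -52844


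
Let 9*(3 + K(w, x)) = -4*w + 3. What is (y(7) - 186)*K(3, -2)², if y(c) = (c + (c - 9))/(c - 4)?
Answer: -8848/3 ≈ -2949.3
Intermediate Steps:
K(w, x) = -8/3 - 4*w/9 (K(w, x) = -3 + (-4*w + 3)/9 = -3 + (3 - 4*w)/9 = -3 + (⅓ - 4*w/9) = -8/3 - 4*w/9)
y(c) = (-9 + 2*c)/(-4 + c) (y(c) = (c + (-9 + c))/(-4 + c) = (-9 + 2*c)/(-4 + c))
(y(7) - 186)*K(3, -2)² = ((-9 + 2*7)/(-4 + 7) - 186)*(-8/3 - 4/9*3)² = ((-9 + 14)/3 - 186)*(-8/3 - 4/3)² = ((⅓)*5 - 186)*(-4)² = (5/3 - 186)*16 = -553/3*16 = -8848/3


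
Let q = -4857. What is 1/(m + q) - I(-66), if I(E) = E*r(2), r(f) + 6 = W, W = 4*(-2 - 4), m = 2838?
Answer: -3997621/2019 ≈ -1980.0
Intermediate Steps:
W = -24 (W = 4*(-6) = -24)
r(f) = -30 (r(f) = -6 - 24 = -30)
I(E) = -30*E (I(E) = E*(-30) = -30*E)
1/(m + q) - I(-66) = 1/(2838 - 4857) - (-30)*(-66) = 1/(-2019) - 1*1980 = -1/2019 - 1980 = -3997621/2019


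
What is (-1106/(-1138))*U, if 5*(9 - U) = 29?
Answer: 8848/2845 ≈ 3.1100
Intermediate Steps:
U = 16/5 (U = 9 - 1/5*29 = 9 - 29/5 = 16/5 ≈ 3.2000)
(-1106/(-1138))*U = -1106/(-1138)*(16/5) = -1106*(-1/1138)*(16/5) = (553/569)*(16/5) = 8848/2845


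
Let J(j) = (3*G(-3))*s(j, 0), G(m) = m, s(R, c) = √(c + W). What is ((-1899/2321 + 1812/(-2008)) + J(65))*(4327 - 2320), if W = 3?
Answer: -19068507/5522 - 18063*√3 ≈ -34739.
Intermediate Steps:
s(R, c) = √(3 + c) (s(R, c) = √(c + 3) = √(3 + c))
J(j) = -9*√3 (J(j) = (3*(-3))*√(3 + 0) = -9*√3)
((-1899/2321 + 1812/(-2008)) + J(65))*(4327 - 2320) = ((-1899/2321 + 1812/(-2008)) - 9*√3)*(4327 - 2320) = ((-1899*1/2321 + 1812*(-1/2008)) - 9*√3)*2007 = ((-9/11 - 453/502) - 9*√3)*2007 = (-9501/5522 - 9*√3)*2007 = -19068507/5522 - 18063*√3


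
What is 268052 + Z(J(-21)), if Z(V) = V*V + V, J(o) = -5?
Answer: 268072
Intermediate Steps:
Z(V) = V + V² (Z(V) = V² + V = V + V²)
268052 + Z(J(-21)) = 268052 - 5*(1 - 5) = 268052 - 5*(-4) = 268052 + 20 = 268072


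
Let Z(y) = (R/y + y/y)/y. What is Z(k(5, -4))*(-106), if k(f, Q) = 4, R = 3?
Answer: -371/8 ≈ -46.375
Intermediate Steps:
Z(y) = (1 + 3/y)/y (Z(y) = (3/y + y/y)/y = (3/y + 1)/y = (1 + 3/y)/y)
Z(k(5, -4))*(-106) = ((3 + 4)/4**2)*(-106) = ((1/16)*7)*(-106) = (7/16)*(-106) = -371/8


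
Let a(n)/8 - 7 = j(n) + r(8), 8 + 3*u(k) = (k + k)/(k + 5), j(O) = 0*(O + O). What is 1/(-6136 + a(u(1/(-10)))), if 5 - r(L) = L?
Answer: -1/6104 ≈ -0.00016383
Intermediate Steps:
r(L) = 5 - L
j(O) = 0 (j(O) = 0*(2*O) = 0)
u(k) = -8/3 + 2*k/(3*(5 + k)) (u(k) = -8/3 + ((k + k)/(k + 5))/3 = -8/3 + ((2*k)/(5 + k))/3 = -8/3 + (2*k/(5 + k))/3 = -8/3 + 2*k/(3*(5 + k)))
a(n) = 32 (a(n) = 56 + 8*(0 + (5 - 1*8)) = 56 + 8*(0 + (5 - 8)) = 56 + 8*(0 - 3) = 56 + 8*(-3) = 56 - 24 = 32)
1/(-6136 + a(u(1/(-10)))) = 1/(-6136 + 32) = 1/(-6104) = -1/6104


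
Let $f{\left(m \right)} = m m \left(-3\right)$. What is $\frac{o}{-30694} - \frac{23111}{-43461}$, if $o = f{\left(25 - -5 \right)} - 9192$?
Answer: $\frac{55736693}{60635997} \approx 0.9192$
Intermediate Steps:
$f{\left(m \right)} = - 3 m^{2}$ ($f{\left(m \right)} = m^{2} \left(-3\right) = - 3 m^{2}$)
$o = -11892$ ($o = - 3 \left(25 - -5\right)^{2} - 9192 = - 3 \left(25 + 5\right)^{2} - 9192 = - 3 \cdot 30^{2} - 9192 = \left(-3\right) 900 - 9192 = -2700 - 9192 = -11892$)
$\frac{o}{-30694} - \frac{23111}{-43461} = - \frac{11892}{-30694} - \frac{23111}{-43461} = \left(-11892\right) \left(- \frac{1}{30694}\right) - - \frac{2101}{3951} = \frac{5946}{15347} + \frac{2101}{3951} = \frac{55736693}{60635997}$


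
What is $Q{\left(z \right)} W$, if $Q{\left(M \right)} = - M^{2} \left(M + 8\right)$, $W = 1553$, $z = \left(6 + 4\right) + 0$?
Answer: $-2795400$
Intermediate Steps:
$z = 10$ ($z = 10 + 0 = 10$)
$Q{\left(M \right)} = - M^{2} \left(8 + M\right)$
$Q{\left(z \right)} W = 10^{2} \left(-8 - 10\right) 1553 = 100 \left(-8 - 10\right) 1553 = 100 \left(-18\right) 1553 = \left(-1800\right) 1553 = -2795400$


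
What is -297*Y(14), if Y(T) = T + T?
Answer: -8316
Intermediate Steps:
Y(T) = 2*T
-297*Y(14) = -594*14 = -297*28 = -8316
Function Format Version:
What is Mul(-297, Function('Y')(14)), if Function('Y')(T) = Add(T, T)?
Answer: -8316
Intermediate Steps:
Function('Y')(T) = Mul(2, T)
Mul(-297, Function('Y')(14)) = Mul(-297, Mul(2, 14)) = Mul(-297, 28) = -8316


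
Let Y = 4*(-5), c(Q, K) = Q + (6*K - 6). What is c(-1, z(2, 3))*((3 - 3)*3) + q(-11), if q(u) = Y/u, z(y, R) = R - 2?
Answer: 20/11 ≈ 1.8182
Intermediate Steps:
z(y, R) = -2 + R
c(Q, K) = -6 + Q + 6*K (c(Q, K) = Q + (-6 + 6*K) = -6 + Q + 6*K)
Y = -20
q(u) = -20/u
c(-1, z(2, 3))*((3 - 3)*3) + q(-11) = (-6 - 1 + 6*(-2 + 3))*((3 - 3)*3) - 20/(-11) = (-6 - 1 + 6*1)*(0*3) - 20*(-1/11) = (-6 - 1 + 6)*0 + 20/11 = -1*0 + 20/11 = 0 + 20/11 = 20/11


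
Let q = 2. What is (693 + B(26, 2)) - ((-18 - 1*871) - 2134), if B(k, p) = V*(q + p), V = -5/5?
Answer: 3712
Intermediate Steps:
V = -1 (V = -5*⅕ = -1)
B(k, p) = -2 - p (B(k, p) = -(2 + p) = -2 - p)
(693 + B(26, 2)) - ((-18 - 1*871) - 2134) = (693 + (-2 - 1*2)) - ((-18 - 1*871) - 2134) = (693 + (-2 - 2)) - ((-18 - 871) - 2134) = (693 - 4) - (-889 - 2134) = 689 - 1*(-3023) = 689 + 3023 = 3712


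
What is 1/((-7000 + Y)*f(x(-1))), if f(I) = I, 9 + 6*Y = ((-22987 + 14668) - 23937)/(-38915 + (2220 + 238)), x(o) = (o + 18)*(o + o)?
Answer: 36457/8678442523 ≈ 4.2009e-6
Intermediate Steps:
x(o) = 2*o*(18 + o) (x(o) = (18 + o)*(2*o) = 2*o*(18 + o))
Y = -98619/72914 (Y = -3/2 + (((-22987 + 14668) - 23937)/(-38915 + (2220 + 238)))/6 = -3/2 + ((-8319 - 23937)/(-38915 + 2458))/6 = -3/2 + (-32256/(-36457))/6 = -3/2 + (-32256*(-1/36457))/6 = -3/2 + (⅙)*(32256/36457) = -3/2 + 5376/36457 = -98619/72914 ≈ -1.3525)
1/((-7000 + Y)*f(x(-1))) = 1/((-7000 - 98619/72914)*((2*(-1)*(18 - 1)))) = 1/((-510496619/72914)*((2*(-1)*17))) = -72914/510496619/(-34) = -72914/510496619*(-1/34) = 36457/8678442523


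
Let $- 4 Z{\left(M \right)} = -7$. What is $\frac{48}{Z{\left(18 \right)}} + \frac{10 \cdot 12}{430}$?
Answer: $\frac{8340}{301} \approx 27.708$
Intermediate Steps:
$Z{\left(M \right)} = \frac{7}{4}$ ($Z{\left(M \right)} = \left(- \frac{1}{4}\right) \left(-7\right) = \frac{7}{4}$)
$\frac{48}{Z{\left(18 \right)}} + \frac{10 \cdot 12}{430} = \frac{48}{\frac{7}{4}} + \frac{10 \cdot 12}{430} = 48 \cdot \frac{4}{7} + 120 \cdot \frac{1}{430} = \frac{192}{7} + \frac{12}{43} = \frac{8340}{301}$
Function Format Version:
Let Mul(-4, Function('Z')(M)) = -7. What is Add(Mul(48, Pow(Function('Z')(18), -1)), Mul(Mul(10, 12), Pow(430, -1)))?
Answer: Rational(8340, 301) ≈ 27.708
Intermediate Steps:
Function('Z')(M) = Rational(7, 4) (Function('Z')(M) = Mul(Rational(-1, 4), -7) = Rational(7, 4))
Add(Mul(48, Pow(Function('Z')(18), -1)), Mul(Mul(10, 12), Pow(430, -1))) = Add(Mul(48, Pow(Rational(7, 4), -1)), Mul(Mul(10, 12), Pow(430, -1))) = Add(Mul(48, Rational(4, 7)), Mul(120, Rational(1, 430))) = Add(Rational(192, 7), Rational(12, 43)) = Rational(8340, 301)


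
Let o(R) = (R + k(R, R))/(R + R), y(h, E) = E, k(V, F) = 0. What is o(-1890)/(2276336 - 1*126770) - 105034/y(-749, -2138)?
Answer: 225777516313/4595772108 ≈ 49.127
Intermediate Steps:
o(R) = ½ (o(R) = (R + 0)/(R + R) = R/((2*R)) = R*(1/(2*R)) = ½)
o(-1890)/(2276336 - 1*126770) - 105034/y(-749, -2138) = 1/(2*(2276336 - 1*126770)) - 105034/(-2138) = 1/(2*(2276336 - 126770)) - 105034*(-1/2138) = (½)/2149566 + 52517/1069 = (½)*(1/2149566) + 52517/1069 = 1/4299132 + 52517/1069 = 225777516313/4595772108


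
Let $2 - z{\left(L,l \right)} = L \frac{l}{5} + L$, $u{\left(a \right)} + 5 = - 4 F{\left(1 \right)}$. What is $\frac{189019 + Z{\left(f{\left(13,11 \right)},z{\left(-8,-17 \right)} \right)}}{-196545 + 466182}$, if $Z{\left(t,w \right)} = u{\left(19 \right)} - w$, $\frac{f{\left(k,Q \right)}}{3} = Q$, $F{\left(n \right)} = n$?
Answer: $\frac{945136}{1348185} \approx 0.70104$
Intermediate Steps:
$f{\left(k,Q \right)} = 3 Q$
$u{\left(a \right)} = -9$ ($u{\left(a \right)} = -5 - 4 = -9$)
$z{\left(L,l \right)} = 2 - L - \frac{L l}{5}$ ($z{\left(L,l \right)} = 2 - \left(L \frac{l}{5} + L\right) = 2 - \left(\frac{L l}{5} + L\right) = 2 - \left(L + \frac{L l}{5}\right) = 2 - L - \frac{L l}{5}$)
$Z{\left(t,w \right)} = -9 - w$
$\frac{189019 + Z{\left(f{\left(13,11 \right)},z{\left(-8,-17 \right)} \right)}}{-196545 + 466182} = \frac{189019 - \left(11 + 8 - \left(- \frac{8}{5}\right) \left(-17\right)\right)}{-196545 + 466182} = \frac{189019 - - \frac{41}{5}}{269637} = \left(189019 - - \frac{41}{5}\right) \frac{1}{269637} = \left(189019 + \left(-9 + \frac{86}{5}\right)\right) \frac{1}{269637} = \left(189019 + \frac{41}{5}\right) \frac{1}{269637} = \frac{945136}{5} \cdot \frac{1}{269637} = \frac{945136}{1348185}$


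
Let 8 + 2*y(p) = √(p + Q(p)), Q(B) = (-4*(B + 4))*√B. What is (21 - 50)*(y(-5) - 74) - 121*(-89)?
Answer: 13031 - 29*√(-5 + 4*I*√5)/2 ≈ 13008.0 - 40.035*I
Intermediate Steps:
Q(B) = √B*(-16 - 4*B) (Q(B) = (-4*(4 + B))*√B = (-16 - 4*B)*√B = √B*(-16 - 4*B))
y(p) = -4 + √(p + 4*√p*(-4 - p))/2
(21 - 50)*(y(-5) - 74) - 121*(-89) = (21 - 50)*((-4 + √(-5 - 4*√(-5)*(4 - 5))/2) - 74) - 121*(-89) = -29*((-4 + √(-5 - 4*I*√5*(-1))/2) - 74) + 10769 = -29*((-4 + √(-5 + 4*I*√5)/2) - 74) + 10769 = -29*(-78 + √(-5 + 4*I*√5)/2) + 10769 = (2262 - 29*√(-5 + 4*I*√5)/2) + 10769 = 13031 - 29*√(-5 + 4*I*√5)/2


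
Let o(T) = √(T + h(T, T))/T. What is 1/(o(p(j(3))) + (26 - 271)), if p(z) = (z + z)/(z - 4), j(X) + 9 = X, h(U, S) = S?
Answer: -147/36014 - √15/180070 ≈ -0.0041033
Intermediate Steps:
j(X) = -9 + X
p(z) = 2*z/(-4 + z) (p(z) = (2*z)/(-4 + z) = 2*z/(-4 + z))
o(T) = √2/√T (o(T) = √(T + T)/T = √(2*T)/T = (√2*√T)/T = √2/√T)
1/(o(p(j(3))) + (26 - 271)) = 1/(√2/√(2*(-9 + 3)/(-4 + (-9 + 3))) + (26 - 271)) = 1/(√2/√(2*(-6)/(-4 - 6)) - 245) = 1/(√2/√(2*(-6)/(-10)) - 245) = 1/(√2/√(2*(-6)*(-⅒)) - 245) = 1/(√2/√(6/5) - 245) = 1/(√2*(√30/6) - 245) = 1/(√15/3 - 245) = 1/(-245 + √15/3)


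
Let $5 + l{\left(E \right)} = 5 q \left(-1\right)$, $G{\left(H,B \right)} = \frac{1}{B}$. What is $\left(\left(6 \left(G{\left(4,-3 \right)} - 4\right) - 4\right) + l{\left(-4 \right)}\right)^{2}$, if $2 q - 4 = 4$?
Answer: $3025$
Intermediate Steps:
$q = 4$ ($q = 2 + \frac{1}{2} \cdot 4 = 2 + 2 = 4$)
$l{\left(E \right)} = -25$ ($l{\left(E \right)} = -5 + 5 \cdot 4 \left(-1\right) = -5 + 20 \left(-1\right) = -5 - 20 = -25$)
$\left(\left(6 \left(G{\left(4,-3 \right)} - 4\right) - 4\right) + l{\left(-4 \right)}\right)^{2} = \left(\left(6 \left(\frac{1}{-3} - 4\right) - 4\right) - 25\right)^{2} = \left(\left(6 \left(- \frac{1}{3} - 4\right) - 4\right) - 25\right)^{2} = \left(\left(6 \left(- \frac{13}{3}\right) - 4\right) - 25\right)^{2} = \left(\left(-26 - 4\right) - 25\right)^{2} = \left(-30 - 25\right)^{2} = \left(-55\right)^{2} = 3025$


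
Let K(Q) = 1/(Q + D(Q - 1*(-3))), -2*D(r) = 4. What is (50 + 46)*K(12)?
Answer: 48/5 ≈ 9.6000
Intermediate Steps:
D(r) = -2 (D(r) = -1/2*4 = -2)
K(Q) = 1/(-2 + Q) (K(Q) = 1/(Q - 2) = 1/(-2 + Q))
(50 + 46)*K(12) = (50 + 46)/(-2 + 12) = 96/10 = 96*(1/10) = 48/5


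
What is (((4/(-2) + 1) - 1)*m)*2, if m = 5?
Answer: -20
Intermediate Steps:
(((4/(-2) + 1) - 1)*m)*2 = (((4/(-2) + 1) - 1)*5)*2 = (((4*(-½) + 1) - 1)*5)*2 = (((-2 + 1) - 1)*5)*2 = ((-1 - 1)*5)*2 = -2*5*2 = -10*2 = -20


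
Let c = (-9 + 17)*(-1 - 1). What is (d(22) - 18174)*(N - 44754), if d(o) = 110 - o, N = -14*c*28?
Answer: 695985452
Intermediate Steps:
c = -16 (c = 8*(-2) = -16)
N = 6272 (N = -14*(-16)*28 = 224*28 = 6272)
(d(22) - 18174)*(N - 44754) = ((110 - 1*22) - 18174)*(6272 - 44754) = ((110 - 22) - 18174)*(-38482) = (88 - 18174)*(-38482) = -18086*(-38482) = 695985452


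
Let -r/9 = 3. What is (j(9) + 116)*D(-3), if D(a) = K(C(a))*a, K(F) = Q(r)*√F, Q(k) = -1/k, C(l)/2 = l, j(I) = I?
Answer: -125*I*√6/9 ≈ -34.021*I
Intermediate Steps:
r = -27 (r = -9*3 = -27)
C(l) = 2*l
K(F) = √F/27 (K(F) = (-1/(-27))*√F = (-1*(-1/27))*√F = √F/27)
D(a) = √2*a^(3/2)/27 (D(a) = (√(2*a)/27)*a = ((√2*√a)/27)*a = (√2*√a/27)*a = √2*a^(3/2)/27)
(j(9) + 116)*D(-3) = (9 + 116)*(√2*(-3)^(3/2)/27) = 125*(√2*(-3*I*√3)/27) = 125*(-I*√6/9) = -125*I*√6/9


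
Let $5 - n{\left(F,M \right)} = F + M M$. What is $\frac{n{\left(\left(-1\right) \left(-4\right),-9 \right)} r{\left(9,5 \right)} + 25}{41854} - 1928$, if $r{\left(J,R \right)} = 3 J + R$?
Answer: $- \frac{80697047}{41854} \approx -1928.1$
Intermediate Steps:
$r{\left(J,R \right)} = R + 3 J$
$n{\left(F,M \right)} = 5 - F - M^{2}$ ($n{\left(F,M \right)} = 5 - \left(F + M M\right) = 5 - \left(F + M^{2}\right) = 5 - F - M^{2}$)
$\frac{n{\left(\left(-1\right) \left(-4\right),-9 \right)} r{\left(9,5 \right)} + 25}{41854} - 1928 = \frac{\left(5 - \left(-1\right) \left(-4\right) - \left(-9\right)^{2}\right) \left(5 + 3 \cdot 9\right) + 25}{41854} - 1928 = \left(\left(5 - 4 - 81\right) \left(5 + 27\right) + 25\right) \frac{1}{41854} - 1928 = \left(\left(5 - 4 - 81\right) 32 + 25\right) \frac{1}{41854} - 1928 = \left(\left(-80\right) 32 + 25\right) \frac{1}{41854} - 1928 = \left(-2560 + 25\right) \frac{1}{41854} - 1928 = \left(-2535\right) \frac{1}{41854} - 1928 = - \frac{2535}{41854} - 1928 = - \frac{80697047}{41854}$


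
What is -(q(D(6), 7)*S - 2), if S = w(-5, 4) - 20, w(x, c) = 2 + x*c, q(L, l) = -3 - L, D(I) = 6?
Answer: -340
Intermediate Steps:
w(x, c) = 2 + c*x
S = -38 (S = (2 + 4*(-5)) - 20 = (2 - 20) - 20 = -18 - 20 = -38)
-(q(D(6), 7)*S - 2) = -((-3 - 1*6)*(-38) - 2) = -((-3 - 6)*(-38) - 2) = -(-9*(-38) - 2) = -(342 - 2) = -1*340 = -340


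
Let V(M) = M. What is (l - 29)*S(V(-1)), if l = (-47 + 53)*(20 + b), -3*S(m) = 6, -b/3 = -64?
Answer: -2486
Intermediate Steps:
b = 192 (b = -3*(-64) = 192)
S(m) = -2 (S(m) = -⅓*6 = -2)
l = 1272 (l = (-47 + 53)*(20 + 192) = 6*212 = 1272)
(l - 29)*S(V(-1)) = (1272 - 29)*(-2) = 1243*(-2) = -2486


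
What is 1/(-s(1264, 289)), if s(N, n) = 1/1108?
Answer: -1108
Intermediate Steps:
s(N, n) = 1/1108
1/(-s(1264, 289)) = 1/(-1*1/1108) = 1/(-1/1108) = -1108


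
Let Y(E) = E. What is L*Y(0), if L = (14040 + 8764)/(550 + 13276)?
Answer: 0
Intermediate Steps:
L = 11402/6913 (L = 22804/13826 = 22804*(1/13826) = 11402/6913 ≈ 1.6494)
L*Y(0) = (11402/6913)*0 = 0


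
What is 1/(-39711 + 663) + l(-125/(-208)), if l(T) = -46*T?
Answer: -1754111/63453 ≈ -27.644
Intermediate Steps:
1/(-39711 + 663) + l(-125/(-208)) = 1/(-39711 + 663) - (-5750)/(-208) = 1/(-39048) - (-5750)*(-1)/208 = -1/39048 - 46*125/208 = -1/39048 - 2875/104 = -1754111/63453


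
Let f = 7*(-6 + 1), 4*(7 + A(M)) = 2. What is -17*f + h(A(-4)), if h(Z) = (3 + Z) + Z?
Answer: 585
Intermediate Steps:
A(M) = -13/2 (A(M) = -7 + (1/4)*2 = -7 + 1/2 = -13/2)
h(Z) = 3 + 2*Z
f = -35 (f = 7*(-5) = -35)
-17*f + h(A(-4)) = -17*(-35) + (3 + 2*(-13/2)) = 595 + (3 - 13) = 595 - 10 = 585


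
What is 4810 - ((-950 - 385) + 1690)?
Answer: 4455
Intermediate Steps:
4810 - ((-950 - 385) + 1690) = 4810 - (-1335 + 1690) = 4810 - 1*355 = 4810 - 355 = 4455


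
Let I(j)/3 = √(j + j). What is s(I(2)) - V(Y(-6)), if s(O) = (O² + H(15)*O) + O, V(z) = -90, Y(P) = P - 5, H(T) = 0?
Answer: 132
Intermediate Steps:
Y(P) = -5 + P
I(j) = 3*√2*√j (I(j) = 3*√(j + j) = 3*√(2*j) = 3*(√2*√j) = 3*√2*√j)
s(O) = O + O² (s(O) = (O² + 0*O) + O = (O² + 0) + O = O² + O = O + O²)
s(I(2)) - V(Y(-6)) = (3*√2*√2)*(1 + 3*√2*√2) - 1*(-90) = 6*(1 + 6) + 90 = 6*7 + 90 = 42 + 90 = 132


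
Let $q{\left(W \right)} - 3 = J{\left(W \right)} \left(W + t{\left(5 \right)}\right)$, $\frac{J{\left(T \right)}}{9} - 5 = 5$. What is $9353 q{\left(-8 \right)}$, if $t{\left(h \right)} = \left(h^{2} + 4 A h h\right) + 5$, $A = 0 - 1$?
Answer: $-65630001$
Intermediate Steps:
$J{\left(T \right)} = 90$ ($J{\left(T \right)} = 45 + 9 \cdot 5 = 45 + 45 = 90$)
$A = -1$ ($A = 0 - 1 = -1$)
$t{\left(h \right)} = 5 - 3 h^{2}$ ($t{\left(h \right)} = \left(h^{2} + 4 \left(-1\right) h h\right) + 5 = \left(h^{2} + - 4 h h\right) + 5 = \left(h^{2} - 4 h^{2}\right) + 5 = - 3 h^{2} + 5 = 5 - 3 h^{2}$)
$q{\left(W \right)} = -6297 + 90 W$ ($q{\left(W \right)} = 3 + 90 \left(W + \left(5 - 3 \cdot 5^{2}\right)\right) = 3 + 90 \left(W + \left(5 - 75\right)\right) = 3 + 90 \left(W - 70\right) = 3 + 90 \left(-70 + W\right) = 3 + \left(-6300 + 90 W\right) = -6297 + 90 W$)
$9353 q{\left(-8 \right)} = 9353 \left(-6297 + 90 \left(-8\right)\right) = 9353 \left(-6297 - 720\right) = 9353 \left(-7017\right) = -65630001$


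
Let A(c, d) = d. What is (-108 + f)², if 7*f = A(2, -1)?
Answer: 573049/49 ≈ 11695.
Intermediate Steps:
f = -⅐ (f = (⅐)*(-1) = -⅐ ≈ -0.14286)
(-108 + f)² = (-108 - ⅐)² = (-757/7)² = 573049/49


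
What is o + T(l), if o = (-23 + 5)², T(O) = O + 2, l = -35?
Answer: 291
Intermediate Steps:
T(O) = 2 + O
o = 324 (o = (-18)² = 324)
o + T(l) = 324 + (2 - 35) = 324 - 33 = 291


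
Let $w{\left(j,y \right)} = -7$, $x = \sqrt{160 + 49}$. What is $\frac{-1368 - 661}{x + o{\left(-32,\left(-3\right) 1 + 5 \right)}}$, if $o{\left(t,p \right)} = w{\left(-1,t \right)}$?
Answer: $\frac{2029}{7 - \sqrt{209}} \approx -272.1$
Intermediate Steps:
$x = \sqrt{209} \approx 14.457$
$o{\left(t,p \right)} = -7$
$\frac{-1368 - 661}{x + o{\left(-32,\left(-3\right) 1 + 5 \right)}} = \frac{-1368 - 661}{\sqrt{209} - 7} = \frac{-1368 - 661}{-7 + \sqrt{209}} = - \frac{2029}{-7 + \sqrt{209}}$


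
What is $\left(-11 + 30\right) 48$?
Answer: $912$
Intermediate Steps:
$\left(-11 + 30\right) 48 = 19 \cdot 48 = 912$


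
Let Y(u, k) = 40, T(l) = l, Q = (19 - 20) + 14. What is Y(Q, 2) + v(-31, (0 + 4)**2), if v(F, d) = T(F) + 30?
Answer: 39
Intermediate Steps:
Q = 13 (Q = -1 + 14 = 13)
v(F, d) = 30 + F (v(F, d) = F + 30 = 30 + F)
Y(Q, 2) + v(-31, (0 + 4)**2) = 40 + (30 - 31) = 40 - 1 = 39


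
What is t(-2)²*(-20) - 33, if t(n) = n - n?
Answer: -33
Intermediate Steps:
t(n) = 0
t(-2)²*(-20) - 33 = 0²*(-20) - 33 = 0*(-20) - 33 = 0 - 33 = -33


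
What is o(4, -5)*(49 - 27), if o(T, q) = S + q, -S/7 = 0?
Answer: -110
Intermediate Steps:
S = 0 (S = -7*0 = 0)
o(T, q) = q (o(T, q) = 0 + q = q)
o(4, -5)*(49 - 27) = -5*(49 - 27) = -5*22 = -110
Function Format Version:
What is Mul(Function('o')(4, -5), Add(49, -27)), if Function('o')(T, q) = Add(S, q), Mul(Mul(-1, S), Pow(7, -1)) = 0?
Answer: -110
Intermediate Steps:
S = 0 (S = Mul(-7, 0) = 0)
Function('o')(T, q) = q (Function('o')(T, q) = Add(0, q) = q)
Mul(Function('o')(4, -5), Add(49, -27)) = Mul(-5, Add(49, -27)) = Mul(-5, 22) = -110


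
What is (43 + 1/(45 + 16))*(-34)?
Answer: -89216/61 ≈ -1462.6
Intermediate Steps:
(43 + 1/(45 + 16))*(-34) = (43 + 1/61)*(-34) = (2624/61)*(-34) = -89216/61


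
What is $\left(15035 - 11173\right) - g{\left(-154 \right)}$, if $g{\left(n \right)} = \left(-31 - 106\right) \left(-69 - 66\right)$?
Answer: $-14633$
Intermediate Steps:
$g{\left(n \right)} = 18495$ ($g{\left(n \right)} = \left(-137\right) \left(-135\right) = 18495$)
$\left(15035 - 11173\right) - g{\left(-154 \right)} = \left(15035 - 11173\right) - 18495 = 3862 - 18495 = -14633$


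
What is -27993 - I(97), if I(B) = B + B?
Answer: -28187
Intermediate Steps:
I(B) = 2*B
-27993 - I(97) = -27993 - 2*97 = -27993 - 1*194 = -27993 - 194 = -28187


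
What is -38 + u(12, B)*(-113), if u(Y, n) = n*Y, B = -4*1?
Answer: 5386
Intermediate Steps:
B = -4
u(Y, n) = Y*n
-38 + u(12, B)*(-113) = -38 + (12*(-4))*(-113) = -38 - 48*(-113) = -38 + 5424 = 5386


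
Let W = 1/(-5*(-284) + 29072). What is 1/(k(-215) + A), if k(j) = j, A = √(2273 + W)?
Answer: -6555780/1340184383 - 66*√485158219/1340184383 ≈ -0.0059764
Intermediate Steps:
W = 1/30492 (W = 1/(1420 + 29072) = 1/30492 ≈ 3.2795e-5)
A = √485158219/462 (A = √(2273 + 1/30492) = √(69308317/30492) = √485158219/462 ≈ 47.676)
1/(k(-215) + A) = 1/(-215 + √485158219/462)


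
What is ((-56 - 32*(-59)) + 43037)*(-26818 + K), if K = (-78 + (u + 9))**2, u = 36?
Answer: -1154434501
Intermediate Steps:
K = 1089 (K = (-78 + (36 + 9))**2 = (-78 + 45)**2 = (-33)**2 = 1089)
((-56 - 32*(-59)) + 43037)*(-26818 + K) = ((-56 - 32*(-59)) + 43037)*(-26818 + 1089) = ((-56 + 1888) + 43037)*(-25729) = (1832 + 43037)*(-25729) = 44869*(-25729) = -1154434501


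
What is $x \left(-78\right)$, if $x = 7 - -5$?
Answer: $-936$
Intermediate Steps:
$x = 12$ ($x = 7 + 5 = 12$)
$x \left(-78\right) = 12 \left(-78\right) = -936$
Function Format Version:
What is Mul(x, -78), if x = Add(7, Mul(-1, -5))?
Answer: -936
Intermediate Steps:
x = 12 (x = Add(7, 5) = 12)
Mul(x, -78) = Mul(12, -78) = -936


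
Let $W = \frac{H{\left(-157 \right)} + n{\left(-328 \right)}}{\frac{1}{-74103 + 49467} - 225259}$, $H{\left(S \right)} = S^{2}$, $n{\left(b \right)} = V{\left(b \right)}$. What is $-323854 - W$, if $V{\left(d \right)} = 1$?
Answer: $- \frac{71888836937470}{221979229} \approx -3.2385 \cdot 10^{5}$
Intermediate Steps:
$n{\left(b \right)} = 1$
$W = - \frac{24291096}{221979229}$ ($W = \frac{\left(-157\right)^{2} + 1}{\frac{1}{-74103 + 49467} - 225259} = \frac{24649 + 1}{\frac{1}{-24636} - 225259} = \frac{24650}{- \frac{1}{24636} - 225259} = \frac{24650}{- \frac{5549480725}{24636}} = 24650 \left(- \frac{24636}{5549480725}\right) = - \frac{24291096}{221979229} \approx -0.10943$)
$-323854 - W = -323854 - - \frac{24291096}{221979229} = -323854 + \frac{24291096}{221979229} = - \frac{71888836937470}{221979229}$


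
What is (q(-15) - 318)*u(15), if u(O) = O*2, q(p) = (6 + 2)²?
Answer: -7620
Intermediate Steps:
q(p) = 64 (q(p) = 8² = 64)
u(O) = 2*O
(q(-15) - 318)*u(15) = (64 - 318)*(2*15) = -254*30 = -7620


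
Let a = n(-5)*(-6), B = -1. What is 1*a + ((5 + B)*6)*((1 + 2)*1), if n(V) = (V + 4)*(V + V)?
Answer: 12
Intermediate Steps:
n(V) = 2*V*(4 + V) (n(V) = (4 + V)*(2*V) = 2*V*(4 + V))
a = -60 (a = (2*(-5)*(4 - 5))*(-6) = (2*(-5)*(-1))*(-6) = 10*(-6) = -60)
1*a + ((5 + B)*6)*((1 + 2)*1) = 1*(-60) + ((5 - 1)*6)*((1 + 2)*1) = -60 + (4*6)*(3*1) = -60 + 24*3 = -60 + 72 = 12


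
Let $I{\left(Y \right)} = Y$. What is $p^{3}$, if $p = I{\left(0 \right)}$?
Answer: $0$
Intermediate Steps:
$p = 0$
$p^{3} = 0^{3} = 0$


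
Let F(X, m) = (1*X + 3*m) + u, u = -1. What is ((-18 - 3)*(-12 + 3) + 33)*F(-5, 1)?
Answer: -666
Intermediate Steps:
F(X, m) = -1 + X + 3*m (F(X, m) = (1*X + 3*m) - 1 = (X + 3*m) - 1 = -1 + X + 3*m)
((-18 - 3)*(-12 + 3) + 33)*F(-5, 1) = ((-18 - 3)*(-12 + 3) + 33)*(-1 - 5 + 3*1) = (-21*(-9) + 33)*(-1 - 5 + 3) = (189 + 33)*(-3) = 222*(-3) = -666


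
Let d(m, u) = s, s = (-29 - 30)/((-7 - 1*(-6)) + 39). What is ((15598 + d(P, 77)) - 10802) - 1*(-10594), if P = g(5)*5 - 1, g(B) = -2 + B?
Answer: 584761/38 ≈ 15388.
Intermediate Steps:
s = -59/38 (s = -59/((-7 + 6) + 39) = -59/(-1 + 39) = -59/38 ≈ -1.5526)
P = 14 (P = (-2 + 5)*5 - 1 = 3*5 - 1 = 15 - 1 = 14)
d(m, u) = -59/38
((15598 + d(P, 77)) - 10802) - 1*(-10594) = ((15598 - 59/38) - 10802) - 1*(-10594) = (592665/38 - 10802) + 10594 = 182189/38 + 10594 = 584761/38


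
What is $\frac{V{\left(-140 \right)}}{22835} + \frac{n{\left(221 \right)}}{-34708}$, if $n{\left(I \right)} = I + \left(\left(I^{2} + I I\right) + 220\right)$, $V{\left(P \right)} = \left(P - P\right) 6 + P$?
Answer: $- \frac{449099565}{158511436} \approx -2.8332$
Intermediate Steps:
$V{\left(P \right)} = P$ ($V{\left(P \right)} = 0 \cdot 6 + P = 0 + P = P$)
$n{\left(I \right)} = 220 + I + 2 I^{2}$ ($n{\left(I \right)} = I + \left(\left(I^{2} + I^{2}\right) + 220\right) = I + \left(2 I^{2} + 220\right) = I + \left(220 + 2 I^{2}\right) = 220 + I + 2 I^{2}$)
$\frac{V{\left(-140 \right)}}{22835} + \frac{n{\left(221 \right)}}{-34708} = - \frac{140}{22835} + \frac{220 + 221 + 2 \cdot 221^{2}}{-34708} = \left(-140\right) \frac{1}{22835} + \left(220 + 221 + 2 \cdot 48841\right) \left(- \frac{1}{34708}\right) = - \frac{28}{4567} + \left(220 + 221 + 97682\right) \left(- \frac{1}{34708}\right) = - \frac{28}{4567} + 98123 \left(- \frac{1}{34708}\right) = - \frac{28}{4567} - \frac{98123}{34708} = - \frac{449099565}{158511436}$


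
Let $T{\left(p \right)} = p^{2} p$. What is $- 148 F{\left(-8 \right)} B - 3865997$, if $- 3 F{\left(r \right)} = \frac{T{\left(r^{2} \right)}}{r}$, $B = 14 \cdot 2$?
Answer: $- \frac{147388583}{3} \approx -4.913 \cdot 10^{7}$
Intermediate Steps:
$B = 28$
$T{\left(p \right)} = p^{3}$
$F{\left(r \right)} = - \frac{r^{5}}{3}$ ($F{\left(r \right)} = - \frac{\left(r^{2}\right)^{3} \frac{1}{r}}{3} = - \frac{r^{6} \frac{1}{r}}{3} = - \frac{r^{5}}{3}$)
$- 148 F{\left(-8 \right)} B - 3865997 = - 148 \left(- \frac{\left(-8\right)^{5}}{3}\right) 28 - 3865997 = - 148 \left(\left(- \frac{1}{3}\right) \left(-32768\right)\right) 28 - 3865997 = \left(-148\right) \frac{32768}{3} \cdot 28 - 3865997 = \left(- \frac{4849664}{3}\right) 28 - 3865997 = - \frac{135790592}{3} - 3865997 = - \frac{147388583}{3}$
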